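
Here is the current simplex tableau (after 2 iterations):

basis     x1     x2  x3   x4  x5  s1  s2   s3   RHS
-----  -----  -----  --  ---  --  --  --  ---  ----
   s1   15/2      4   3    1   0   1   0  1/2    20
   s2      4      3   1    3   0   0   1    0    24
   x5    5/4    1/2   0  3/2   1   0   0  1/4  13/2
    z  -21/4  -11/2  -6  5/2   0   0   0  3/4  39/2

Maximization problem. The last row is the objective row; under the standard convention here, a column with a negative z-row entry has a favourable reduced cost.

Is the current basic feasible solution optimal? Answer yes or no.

Column x1 has objective-row coefficient -21/4, which is negative; an improving pivot exists, so not yet optimal.

no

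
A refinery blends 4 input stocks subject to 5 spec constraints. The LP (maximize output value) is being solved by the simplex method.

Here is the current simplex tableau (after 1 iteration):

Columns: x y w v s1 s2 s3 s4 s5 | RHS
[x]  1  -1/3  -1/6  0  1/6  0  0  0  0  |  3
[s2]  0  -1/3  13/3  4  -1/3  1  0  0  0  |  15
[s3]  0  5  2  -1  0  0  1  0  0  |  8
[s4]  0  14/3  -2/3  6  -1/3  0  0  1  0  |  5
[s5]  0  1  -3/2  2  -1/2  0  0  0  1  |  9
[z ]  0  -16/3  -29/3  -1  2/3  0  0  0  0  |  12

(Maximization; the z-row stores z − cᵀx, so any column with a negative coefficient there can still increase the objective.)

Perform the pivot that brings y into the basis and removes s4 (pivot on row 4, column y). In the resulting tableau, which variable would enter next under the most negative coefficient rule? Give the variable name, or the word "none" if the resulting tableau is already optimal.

Pivot element 14/3. New z-row = old z-row − (-16/3)·(row 4/(14/3)).
Updated z-row coefficients: x: 0, y: 0, w: -73/7, v: 41/7, s1: 2/7, s2: 0, s3: 0, s4: 8/7, s5: 0.
The most negative is -73/7 in column w, so w would enter next.

w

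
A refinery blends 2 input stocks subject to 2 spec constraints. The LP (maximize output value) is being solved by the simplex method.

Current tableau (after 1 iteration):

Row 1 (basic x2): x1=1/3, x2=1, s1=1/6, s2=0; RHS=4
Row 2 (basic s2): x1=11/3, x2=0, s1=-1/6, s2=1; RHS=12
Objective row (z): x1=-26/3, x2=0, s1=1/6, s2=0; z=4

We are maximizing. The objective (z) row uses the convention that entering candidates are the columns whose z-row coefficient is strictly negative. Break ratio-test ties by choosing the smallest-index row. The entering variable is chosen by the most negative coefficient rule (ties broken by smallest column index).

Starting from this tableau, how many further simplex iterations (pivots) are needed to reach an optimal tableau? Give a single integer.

pivot: x1 in, s2 out → z = 356/11
pivot: s1 in, x2 out → z = 36
No improving column remains; optimal.

2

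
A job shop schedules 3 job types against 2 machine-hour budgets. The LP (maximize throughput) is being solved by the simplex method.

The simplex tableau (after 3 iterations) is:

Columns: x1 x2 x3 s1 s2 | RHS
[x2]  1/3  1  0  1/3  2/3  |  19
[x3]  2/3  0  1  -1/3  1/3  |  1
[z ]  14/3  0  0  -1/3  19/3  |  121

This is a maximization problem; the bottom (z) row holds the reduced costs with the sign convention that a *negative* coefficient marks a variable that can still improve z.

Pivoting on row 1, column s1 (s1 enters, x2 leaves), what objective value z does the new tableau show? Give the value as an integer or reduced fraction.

Minimum ratio for s1: 19/(1/3) = 57.
z changes by −(z-row coeff of s1)·ratio = −(-1/3)·57 = 19.
New z = 121 + 19 = 140.

140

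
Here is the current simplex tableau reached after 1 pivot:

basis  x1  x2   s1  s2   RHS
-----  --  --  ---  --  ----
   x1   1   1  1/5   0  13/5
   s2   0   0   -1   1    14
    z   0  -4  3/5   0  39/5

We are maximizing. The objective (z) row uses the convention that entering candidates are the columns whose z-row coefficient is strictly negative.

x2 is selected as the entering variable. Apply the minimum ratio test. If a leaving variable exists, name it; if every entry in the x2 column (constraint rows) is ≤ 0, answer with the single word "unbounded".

x1

Ratios: row 1 (x1): (13/5)/1 = 13/5; row 2 (s2): entry 0 ≤ 0, skip.
Minimum ratio is in the x1 row, so x1 leaves.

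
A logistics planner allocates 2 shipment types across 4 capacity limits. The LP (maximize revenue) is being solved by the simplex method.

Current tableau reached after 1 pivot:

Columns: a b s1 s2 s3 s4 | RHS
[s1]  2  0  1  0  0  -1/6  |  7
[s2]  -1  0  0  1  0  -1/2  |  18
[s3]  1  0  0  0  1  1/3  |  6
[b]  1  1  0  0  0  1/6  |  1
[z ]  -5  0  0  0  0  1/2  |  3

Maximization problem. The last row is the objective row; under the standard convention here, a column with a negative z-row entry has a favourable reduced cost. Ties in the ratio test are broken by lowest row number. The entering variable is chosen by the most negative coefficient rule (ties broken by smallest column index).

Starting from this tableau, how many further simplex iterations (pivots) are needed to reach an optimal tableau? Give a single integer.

pivot: a in, b out → z = 8
No improving column remains; optimal.

1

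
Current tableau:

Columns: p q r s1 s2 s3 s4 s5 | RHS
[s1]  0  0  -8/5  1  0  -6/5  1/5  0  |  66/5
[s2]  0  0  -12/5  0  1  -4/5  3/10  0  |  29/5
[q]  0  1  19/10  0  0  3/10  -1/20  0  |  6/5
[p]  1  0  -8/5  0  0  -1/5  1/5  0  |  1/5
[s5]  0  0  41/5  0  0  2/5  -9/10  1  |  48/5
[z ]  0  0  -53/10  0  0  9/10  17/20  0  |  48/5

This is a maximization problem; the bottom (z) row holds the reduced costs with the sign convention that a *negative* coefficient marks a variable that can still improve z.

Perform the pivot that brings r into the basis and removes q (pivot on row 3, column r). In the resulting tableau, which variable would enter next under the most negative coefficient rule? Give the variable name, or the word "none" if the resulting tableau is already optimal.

Pivot element 19/10. New z-row = old z-row − (-53/10)·(row 3/(19/10)).
Updated z-row coefficients: p: 0, q: 53/19, r: 0, s1: 0, s2: 0, s3: 33/19, s4: 27/38, s5: 0.
No coefficient is strictly negative; the tableau after this pivot is optimal.

none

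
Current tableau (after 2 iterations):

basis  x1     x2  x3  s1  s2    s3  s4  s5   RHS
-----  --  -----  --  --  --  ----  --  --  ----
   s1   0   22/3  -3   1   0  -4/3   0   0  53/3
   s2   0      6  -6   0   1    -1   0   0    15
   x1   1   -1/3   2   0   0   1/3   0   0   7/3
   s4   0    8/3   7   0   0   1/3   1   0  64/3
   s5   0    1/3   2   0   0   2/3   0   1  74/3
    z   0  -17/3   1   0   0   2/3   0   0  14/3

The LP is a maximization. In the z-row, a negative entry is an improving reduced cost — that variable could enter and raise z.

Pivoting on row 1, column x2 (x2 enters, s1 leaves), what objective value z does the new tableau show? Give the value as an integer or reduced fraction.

Minimum ratio for x2: (53/3)/(22/3) = 53/22.
z changes by −(z-row coeff of x2)·ratio = −(-17/3)·(53/22) = 901/66.
New z = 14/3 + (901/66) = 403/22.

403/22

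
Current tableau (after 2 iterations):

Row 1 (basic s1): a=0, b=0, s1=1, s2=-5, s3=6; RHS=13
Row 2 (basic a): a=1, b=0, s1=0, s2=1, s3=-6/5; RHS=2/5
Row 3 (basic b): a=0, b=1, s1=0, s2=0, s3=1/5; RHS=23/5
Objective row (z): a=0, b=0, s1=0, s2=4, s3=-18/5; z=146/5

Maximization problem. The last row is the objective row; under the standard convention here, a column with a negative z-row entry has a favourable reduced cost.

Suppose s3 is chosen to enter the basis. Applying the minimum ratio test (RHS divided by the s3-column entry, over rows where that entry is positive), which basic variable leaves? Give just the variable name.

Ratios: row 1 (s1): 13/6 = 13/6; row 2 (a): entry -6/5 ≤ 0, skip; row 3 (b): (23/5)/(1/5) = 23.
Minimum ratio 13/6 is in the s1 row, so s1 leaves.

s1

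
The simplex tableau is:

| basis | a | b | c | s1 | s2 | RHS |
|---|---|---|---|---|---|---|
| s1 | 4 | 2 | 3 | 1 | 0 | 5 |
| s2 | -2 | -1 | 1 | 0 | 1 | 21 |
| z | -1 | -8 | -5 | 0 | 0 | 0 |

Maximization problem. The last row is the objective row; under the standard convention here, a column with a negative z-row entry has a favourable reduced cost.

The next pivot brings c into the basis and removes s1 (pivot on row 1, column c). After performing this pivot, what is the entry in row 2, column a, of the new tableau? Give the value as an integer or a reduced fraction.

-10/3

Pivot element is row 1, column c: 3.
Normalize row 1: new (row 1, a) = 4/3 = 4/3.
row 2 ← row 2 − 1·(new row 1): -2 − 1·(4/3) = -10/3.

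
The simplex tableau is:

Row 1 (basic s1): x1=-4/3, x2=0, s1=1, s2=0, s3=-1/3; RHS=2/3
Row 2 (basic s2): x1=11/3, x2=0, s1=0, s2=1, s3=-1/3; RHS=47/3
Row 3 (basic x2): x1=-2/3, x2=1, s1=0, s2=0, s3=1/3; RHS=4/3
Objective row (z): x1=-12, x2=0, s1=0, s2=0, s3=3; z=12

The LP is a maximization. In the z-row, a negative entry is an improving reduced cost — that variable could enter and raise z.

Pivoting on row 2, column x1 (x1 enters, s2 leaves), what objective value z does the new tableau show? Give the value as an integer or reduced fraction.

696/11

Minimum ratio for x1: (47/3)/(11/3) = 47/11.
z changes by −(z-row coeff of x1)·ratio = −(-12)·(47/11) = 564/11.
New z = 12 + (564/11) = 696/11.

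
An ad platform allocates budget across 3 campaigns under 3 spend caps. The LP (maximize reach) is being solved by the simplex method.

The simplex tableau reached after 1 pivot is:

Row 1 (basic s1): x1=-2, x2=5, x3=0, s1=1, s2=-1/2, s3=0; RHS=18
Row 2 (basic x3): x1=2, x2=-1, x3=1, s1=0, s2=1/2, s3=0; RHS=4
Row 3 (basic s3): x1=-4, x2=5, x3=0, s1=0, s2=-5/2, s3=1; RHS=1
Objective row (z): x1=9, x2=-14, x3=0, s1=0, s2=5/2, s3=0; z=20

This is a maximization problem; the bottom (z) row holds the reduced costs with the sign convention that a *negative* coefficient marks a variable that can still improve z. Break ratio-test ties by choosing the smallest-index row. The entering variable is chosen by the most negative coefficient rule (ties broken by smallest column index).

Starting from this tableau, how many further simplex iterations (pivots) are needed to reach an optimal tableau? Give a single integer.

pivot: x2 in, s3 out → z = 114/5
pivot: s2 in, s1 out → z = 1221/20
No improving column remains; optimal.

2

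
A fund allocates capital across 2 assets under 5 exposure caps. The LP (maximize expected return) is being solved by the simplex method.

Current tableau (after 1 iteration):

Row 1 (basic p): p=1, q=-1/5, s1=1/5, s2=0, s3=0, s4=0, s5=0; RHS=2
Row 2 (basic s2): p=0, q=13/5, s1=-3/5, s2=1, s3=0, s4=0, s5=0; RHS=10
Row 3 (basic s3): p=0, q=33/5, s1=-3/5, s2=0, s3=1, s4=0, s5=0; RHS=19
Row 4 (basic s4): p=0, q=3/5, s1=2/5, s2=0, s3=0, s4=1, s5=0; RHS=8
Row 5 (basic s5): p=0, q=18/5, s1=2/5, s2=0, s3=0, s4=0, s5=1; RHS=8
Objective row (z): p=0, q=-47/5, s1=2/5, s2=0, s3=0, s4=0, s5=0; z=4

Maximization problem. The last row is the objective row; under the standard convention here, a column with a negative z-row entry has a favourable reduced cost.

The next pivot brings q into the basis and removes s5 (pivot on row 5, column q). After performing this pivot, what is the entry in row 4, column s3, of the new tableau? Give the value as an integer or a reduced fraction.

0

Pivot element is row 5, column q: 18/5.
Normalize row 5: new (row 5, s3) = 0/(18/5) = 0.
row 4 ← row 4 − (3/5)·(new row 5): 0 − (3/5)·0 = 0.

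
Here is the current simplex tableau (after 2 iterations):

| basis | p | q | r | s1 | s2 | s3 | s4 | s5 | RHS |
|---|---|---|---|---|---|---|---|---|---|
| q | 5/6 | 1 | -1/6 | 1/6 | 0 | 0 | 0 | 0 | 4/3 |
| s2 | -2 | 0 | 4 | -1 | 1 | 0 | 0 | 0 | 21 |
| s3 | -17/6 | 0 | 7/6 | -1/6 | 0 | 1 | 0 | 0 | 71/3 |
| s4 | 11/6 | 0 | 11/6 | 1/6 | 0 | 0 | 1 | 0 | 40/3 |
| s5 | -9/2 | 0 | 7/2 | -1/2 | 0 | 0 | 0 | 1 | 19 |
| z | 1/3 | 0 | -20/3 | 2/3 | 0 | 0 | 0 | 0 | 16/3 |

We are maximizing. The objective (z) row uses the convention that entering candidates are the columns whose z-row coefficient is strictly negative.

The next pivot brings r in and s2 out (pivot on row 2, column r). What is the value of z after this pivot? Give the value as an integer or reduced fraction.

121/3

Minimum ratio for r: 21/4 = 21/4.
z changes by −(z-row coeff of r)·ratio = −(-20/3)·(21/4) = 35.
New z = 16/3 + 35 = 121/3.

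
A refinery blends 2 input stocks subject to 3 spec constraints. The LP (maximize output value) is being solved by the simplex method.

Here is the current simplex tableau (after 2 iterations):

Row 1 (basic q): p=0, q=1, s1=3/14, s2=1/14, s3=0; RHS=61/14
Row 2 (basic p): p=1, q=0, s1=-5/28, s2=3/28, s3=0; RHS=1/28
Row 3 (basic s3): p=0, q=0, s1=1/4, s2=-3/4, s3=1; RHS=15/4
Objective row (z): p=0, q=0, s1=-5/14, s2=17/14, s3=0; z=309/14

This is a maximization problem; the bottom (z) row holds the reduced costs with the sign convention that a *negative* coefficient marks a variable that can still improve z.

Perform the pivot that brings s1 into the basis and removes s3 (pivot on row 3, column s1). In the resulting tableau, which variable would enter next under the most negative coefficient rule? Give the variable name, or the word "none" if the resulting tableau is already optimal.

Pivot element 1/4. New z-row = old z-row − (-5/14)·(row 3/(1/4)).
Updated z-row coefficients: p: 0, q: 0, s1: 0, s2: 1/7, s3: 10/7.
No coefficient is strictly negative; the tableau after this pivot is optimal.

none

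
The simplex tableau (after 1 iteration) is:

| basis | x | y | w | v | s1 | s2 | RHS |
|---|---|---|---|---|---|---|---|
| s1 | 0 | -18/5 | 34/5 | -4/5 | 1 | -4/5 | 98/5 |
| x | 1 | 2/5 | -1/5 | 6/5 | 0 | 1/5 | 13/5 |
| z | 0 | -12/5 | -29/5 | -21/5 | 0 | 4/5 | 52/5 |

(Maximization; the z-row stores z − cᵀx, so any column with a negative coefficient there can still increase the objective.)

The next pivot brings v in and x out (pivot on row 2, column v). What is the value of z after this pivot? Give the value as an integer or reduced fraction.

39/2

Minimum ratio for v: (13/5)/(6/5) = 13/6.
z changes by −(z-row coeff of v)·ratio = −(-21/5)·(13/6) = 91/10.
New z = 52/5 + (91/10) = 39/2.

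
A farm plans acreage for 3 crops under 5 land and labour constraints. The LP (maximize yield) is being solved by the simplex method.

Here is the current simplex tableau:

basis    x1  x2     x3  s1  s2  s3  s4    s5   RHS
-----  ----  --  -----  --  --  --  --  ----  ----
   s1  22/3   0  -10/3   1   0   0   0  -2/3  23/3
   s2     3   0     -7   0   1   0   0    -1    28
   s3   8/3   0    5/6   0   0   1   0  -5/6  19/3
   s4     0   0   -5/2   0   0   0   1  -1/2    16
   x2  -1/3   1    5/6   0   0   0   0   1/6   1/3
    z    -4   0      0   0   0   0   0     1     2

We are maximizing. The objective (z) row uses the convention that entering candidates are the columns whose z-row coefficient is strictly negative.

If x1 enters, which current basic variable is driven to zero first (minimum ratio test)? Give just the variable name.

Ratios: row 1 (s1): (23/3)/(22/3) = 23/22; row 2 (s2): 28/3 = 28/3; row 3 (s3): (19/3)/(8/3) = 19/8; row 4 (s4): entry 0 ≤ 0, skip; row 5 (x2): entry -1/3 ≤ 0, skip.
Minimum ratio 23/22 is in the s1 row, so s1 leaves.

s1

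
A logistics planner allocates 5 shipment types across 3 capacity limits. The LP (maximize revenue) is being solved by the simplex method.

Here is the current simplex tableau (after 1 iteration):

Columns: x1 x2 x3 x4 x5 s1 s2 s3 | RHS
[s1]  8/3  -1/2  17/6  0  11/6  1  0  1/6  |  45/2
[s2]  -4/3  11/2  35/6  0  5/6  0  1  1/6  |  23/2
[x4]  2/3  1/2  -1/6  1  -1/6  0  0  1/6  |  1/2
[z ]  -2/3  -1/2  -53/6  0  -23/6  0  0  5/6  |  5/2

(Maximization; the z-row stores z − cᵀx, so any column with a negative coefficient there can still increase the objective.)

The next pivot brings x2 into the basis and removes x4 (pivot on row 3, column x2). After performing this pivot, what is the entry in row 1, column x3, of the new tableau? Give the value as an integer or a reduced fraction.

Pivot element is row 3, column x2: 1/2.
Normalize row 3: new (row 3, x3) = (-1/6)/(1/2) = -1/3.
row 1 ← row 1 − (-1/2)·(new row 3): 17/6 − (-1/2)·(-1/3) = 8/3.

8/3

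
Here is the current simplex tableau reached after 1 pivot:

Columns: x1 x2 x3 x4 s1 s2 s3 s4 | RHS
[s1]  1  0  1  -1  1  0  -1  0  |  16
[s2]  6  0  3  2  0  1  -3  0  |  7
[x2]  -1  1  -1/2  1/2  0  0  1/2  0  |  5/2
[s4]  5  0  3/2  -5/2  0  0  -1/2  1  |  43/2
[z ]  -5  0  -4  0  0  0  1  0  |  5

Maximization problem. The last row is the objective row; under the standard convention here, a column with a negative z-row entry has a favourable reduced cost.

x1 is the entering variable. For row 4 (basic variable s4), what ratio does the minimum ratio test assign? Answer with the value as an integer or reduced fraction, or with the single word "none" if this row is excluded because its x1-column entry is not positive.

43/10

Ratio = RHS / (x1 entry) = (43/2) / 5 = 43/10.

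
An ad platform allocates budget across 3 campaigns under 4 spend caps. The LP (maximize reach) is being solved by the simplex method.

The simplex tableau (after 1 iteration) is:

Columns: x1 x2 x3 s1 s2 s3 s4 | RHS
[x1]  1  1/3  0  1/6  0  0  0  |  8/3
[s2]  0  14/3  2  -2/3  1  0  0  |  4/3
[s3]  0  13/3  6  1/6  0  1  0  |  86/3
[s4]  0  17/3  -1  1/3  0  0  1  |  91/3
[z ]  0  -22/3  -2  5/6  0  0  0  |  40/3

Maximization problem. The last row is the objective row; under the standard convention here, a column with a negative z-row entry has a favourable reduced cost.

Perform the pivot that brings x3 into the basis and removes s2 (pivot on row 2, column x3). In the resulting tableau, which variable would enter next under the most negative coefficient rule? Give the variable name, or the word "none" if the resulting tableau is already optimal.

Pivot element 2. New z-row = old z-row − (-2)·(row 2/2).
Updated z-row coefficients: x1: 0, x2: -8/3, x3: 0, s1: 1/6, s2: 1, s3: 0, s4: 0.
The most negative is -8/3 in column x2, so x2 would enter next.

x2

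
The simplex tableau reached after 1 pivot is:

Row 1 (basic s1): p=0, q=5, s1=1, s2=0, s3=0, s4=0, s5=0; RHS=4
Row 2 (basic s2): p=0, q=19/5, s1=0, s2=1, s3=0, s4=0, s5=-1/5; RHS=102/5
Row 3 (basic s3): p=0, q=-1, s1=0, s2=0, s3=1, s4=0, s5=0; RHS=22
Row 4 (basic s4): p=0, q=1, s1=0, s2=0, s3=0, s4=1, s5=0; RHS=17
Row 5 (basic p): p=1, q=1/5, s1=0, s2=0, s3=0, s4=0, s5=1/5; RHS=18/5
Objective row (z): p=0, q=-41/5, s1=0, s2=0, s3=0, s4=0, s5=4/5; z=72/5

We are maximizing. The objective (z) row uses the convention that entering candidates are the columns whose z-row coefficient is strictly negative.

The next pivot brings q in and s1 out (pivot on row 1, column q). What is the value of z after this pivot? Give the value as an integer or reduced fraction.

Minimum ratio for q: 4/5 = 4/5.
z changes by −(z-row coeff of q)·ratio = −(-41/5)·(4/5) = 164/25.
New z = 72/5 + (164/25) = 524/25.

524/25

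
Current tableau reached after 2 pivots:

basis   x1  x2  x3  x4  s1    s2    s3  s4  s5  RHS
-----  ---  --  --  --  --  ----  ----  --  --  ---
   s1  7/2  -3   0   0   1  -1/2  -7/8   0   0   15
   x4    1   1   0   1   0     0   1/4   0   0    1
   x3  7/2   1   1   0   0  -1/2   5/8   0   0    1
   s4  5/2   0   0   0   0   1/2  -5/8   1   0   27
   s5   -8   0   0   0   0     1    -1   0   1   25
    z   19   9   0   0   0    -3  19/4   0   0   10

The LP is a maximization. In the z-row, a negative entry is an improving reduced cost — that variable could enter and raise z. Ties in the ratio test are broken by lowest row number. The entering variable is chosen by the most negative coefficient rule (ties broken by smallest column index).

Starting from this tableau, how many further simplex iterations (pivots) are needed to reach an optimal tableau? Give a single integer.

2

pivot: s2 in, s5 out → z = 85
pivot: x1 in, x4 out → z = 90
No improving column remains; optimal.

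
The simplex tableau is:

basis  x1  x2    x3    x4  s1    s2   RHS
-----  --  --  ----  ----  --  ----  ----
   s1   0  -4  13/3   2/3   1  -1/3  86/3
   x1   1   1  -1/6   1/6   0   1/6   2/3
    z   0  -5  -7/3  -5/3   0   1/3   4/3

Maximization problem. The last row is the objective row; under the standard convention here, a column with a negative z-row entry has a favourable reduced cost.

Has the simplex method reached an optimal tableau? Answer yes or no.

no

Column x2 has objective-row coefficient -5, which is negative; an improving pivot exists, so not yet optimal.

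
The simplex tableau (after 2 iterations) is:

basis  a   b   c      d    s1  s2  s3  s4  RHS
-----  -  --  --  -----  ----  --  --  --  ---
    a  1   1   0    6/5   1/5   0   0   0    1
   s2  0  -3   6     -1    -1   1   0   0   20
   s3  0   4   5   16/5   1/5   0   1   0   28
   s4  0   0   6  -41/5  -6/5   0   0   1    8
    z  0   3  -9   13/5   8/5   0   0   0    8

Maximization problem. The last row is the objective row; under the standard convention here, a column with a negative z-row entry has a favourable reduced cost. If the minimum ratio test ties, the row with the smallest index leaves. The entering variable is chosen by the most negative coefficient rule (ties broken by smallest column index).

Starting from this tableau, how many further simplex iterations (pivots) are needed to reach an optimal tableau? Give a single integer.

2

pivot: c in, s4 out → z = 20
pivot: d in, a out → z = 337/12
No improving column remains; optimal.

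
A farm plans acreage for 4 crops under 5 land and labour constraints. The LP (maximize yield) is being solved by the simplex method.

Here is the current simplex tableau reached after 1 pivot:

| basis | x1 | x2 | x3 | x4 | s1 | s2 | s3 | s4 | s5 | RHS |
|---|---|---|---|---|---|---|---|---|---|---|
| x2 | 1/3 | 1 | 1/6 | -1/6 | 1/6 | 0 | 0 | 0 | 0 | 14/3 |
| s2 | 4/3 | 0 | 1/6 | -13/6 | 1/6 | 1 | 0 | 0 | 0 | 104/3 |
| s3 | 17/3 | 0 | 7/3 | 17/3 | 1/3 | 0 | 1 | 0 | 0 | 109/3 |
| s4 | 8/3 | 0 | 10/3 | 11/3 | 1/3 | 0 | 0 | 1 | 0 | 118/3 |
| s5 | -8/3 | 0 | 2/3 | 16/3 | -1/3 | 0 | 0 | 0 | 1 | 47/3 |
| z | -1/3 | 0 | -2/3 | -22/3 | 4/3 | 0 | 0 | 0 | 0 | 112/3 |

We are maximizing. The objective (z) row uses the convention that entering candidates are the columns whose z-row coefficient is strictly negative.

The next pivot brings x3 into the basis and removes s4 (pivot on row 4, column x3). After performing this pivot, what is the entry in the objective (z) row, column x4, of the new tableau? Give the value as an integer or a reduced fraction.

-33/5

Pivot element is row 4, column x3: 10/3.
Normalize row 4: new (row 4, x4) = (11/3)/(10/3) = 11/10.
z-row ← z-row − (-2/3)·(new row 4): -22/3 − (-2/3)·(11/10) = -33/5.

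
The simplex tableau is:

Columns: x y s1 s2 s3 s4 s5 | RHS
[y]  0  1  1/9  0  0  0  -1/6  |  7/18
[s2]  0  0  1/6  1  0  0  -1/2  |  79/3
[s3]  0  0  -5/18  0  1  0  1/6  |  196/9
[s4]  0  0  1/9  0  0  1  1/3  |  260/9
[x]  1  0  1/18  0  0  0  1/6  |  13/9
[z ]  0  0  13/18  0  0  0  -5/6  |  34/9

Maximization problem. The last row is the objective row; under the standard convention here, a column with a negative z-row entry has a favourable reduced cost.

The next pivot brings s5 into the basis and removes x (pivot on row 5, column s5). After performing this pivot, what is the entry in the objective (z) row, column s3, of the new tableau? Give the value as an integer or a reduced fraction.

Pivot element is row 5, column s5: 1/6.
Normalize row 5: new (row 5, s3) = 0/(1/6) = 0.
z-row ← z-row − (-5/6)·(new row 5): 0 − (-5/6)·0 = 0.

0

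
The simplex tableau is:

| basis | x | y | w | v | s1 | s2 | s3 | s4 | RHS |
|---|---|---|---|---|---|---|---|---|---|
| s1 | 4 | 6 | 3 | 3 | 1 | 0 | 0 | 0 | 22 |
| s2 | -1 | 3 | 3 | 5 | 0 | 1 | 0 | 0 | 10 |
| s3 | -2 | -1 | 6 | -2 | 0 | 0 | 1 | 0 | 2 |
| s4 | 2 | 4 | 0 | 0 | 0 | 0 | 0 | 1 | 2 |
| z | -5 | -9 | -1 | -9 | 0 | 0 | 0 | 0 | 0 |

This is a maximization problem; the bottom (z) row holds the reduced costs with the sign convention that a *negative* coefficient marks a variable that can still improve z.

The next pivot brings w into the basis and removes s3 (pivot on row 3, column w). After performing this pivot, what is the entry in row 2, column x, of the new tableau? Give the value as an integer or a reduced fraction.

0

Pivot element is row 3, column w: 6.
Normalize row 3: new (row 3, x) = (-2)/6 = -1/3.
row 2 ← row 2 − 3·(new row 3): -1 − 3·(-1/3) = 0.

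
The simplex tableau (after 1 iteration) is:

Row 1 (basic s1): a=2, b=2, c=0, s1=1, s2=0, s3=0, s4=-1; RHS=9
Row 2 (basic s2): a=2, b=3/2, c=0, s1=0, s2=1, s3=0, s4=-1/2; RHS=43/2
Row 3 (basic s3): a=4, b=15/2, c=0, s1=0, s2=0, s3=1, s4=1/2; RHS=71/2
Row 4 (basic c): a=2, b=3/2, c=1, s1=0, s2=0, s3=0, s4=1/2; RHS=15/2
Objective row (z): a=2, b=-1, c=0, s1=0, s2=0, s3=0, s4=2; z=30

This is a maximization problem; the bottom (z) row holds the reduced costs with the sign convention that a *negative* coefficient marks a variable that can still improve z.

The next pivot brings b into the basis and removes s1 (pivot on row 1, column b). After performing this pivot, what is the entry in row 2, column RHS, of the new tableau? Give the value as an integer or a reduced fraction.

59/4

Pivot element is row 1, column b: 2.
Normalize row 1: new (row 1, RHS) = 9/2 = 9/2.
row 2 ← row 2 − (3/2)·(new row 1): 43/2 − (3/2)·(9/2) = 59/4.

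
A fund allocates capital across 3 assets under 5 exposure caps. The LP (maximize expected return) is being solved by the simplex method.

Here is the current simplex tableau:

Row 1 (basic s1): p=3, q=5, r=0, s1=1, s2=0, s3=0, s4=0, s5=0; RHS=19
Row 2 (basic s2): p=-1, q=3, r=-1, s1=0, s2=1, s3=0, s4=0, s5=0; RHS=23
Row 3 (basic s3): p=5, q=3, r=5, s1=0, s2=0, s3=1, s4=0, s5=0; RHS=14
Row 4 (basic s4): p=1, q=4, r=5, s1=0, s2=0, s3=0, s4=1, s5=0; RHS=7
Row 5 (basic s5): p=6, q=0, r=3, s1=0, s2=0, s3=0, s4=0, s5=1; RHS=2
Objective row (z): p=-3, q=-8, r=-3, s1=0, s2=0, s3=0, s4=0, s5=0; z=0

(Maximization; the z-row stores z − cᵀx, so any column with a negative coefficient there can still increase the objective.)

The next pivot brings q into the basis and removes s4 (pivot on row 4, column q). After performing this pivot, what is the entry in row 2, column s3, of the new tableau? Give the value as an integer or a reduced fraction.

0

Pivot element is row 4, column q: 4.
Normalize row 4: new (row 4, s3) = 0/4 = 0.
row 2 ← row 2 − 3·(new row 4): 0 − 3·0 = 0.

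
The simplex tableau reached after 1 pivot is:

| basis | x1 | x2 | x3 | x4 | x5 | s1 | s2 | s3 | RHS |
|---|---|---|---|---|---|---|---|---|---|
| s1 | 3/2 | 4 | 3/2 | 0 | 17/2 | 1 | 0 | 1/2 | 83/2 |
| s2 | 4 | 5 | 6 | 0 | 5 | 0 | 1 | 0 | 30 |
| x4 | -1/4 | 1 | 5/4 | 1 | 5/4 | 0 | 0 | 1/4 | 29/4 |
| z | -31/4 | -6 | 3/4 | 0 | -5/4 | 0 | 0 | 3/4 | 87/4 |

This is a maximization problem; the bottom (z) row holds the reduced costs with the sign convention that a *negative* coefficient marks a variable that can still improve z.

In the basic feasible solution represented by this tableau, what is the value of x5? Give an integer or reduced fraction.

0

x5 is nonbasic (not in the basis column), so its value in the current BFS is 0.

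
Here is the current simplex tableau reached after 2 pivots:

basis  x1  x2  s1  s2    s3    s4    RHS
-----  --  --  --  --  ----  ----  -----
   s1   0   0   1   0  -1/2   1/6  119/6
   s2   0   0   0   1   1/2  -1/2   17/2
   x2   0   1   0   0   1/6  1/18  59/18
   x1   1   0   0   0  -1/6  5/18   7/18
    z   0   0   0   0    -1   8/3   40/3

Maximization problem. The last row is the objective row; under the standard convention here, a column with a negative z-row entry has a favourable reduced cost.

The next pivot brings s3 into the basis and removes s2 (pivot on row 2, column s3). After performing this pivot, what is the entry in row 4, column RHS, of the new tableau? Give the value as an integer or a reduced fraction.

Pivot element is row 2, column s3: 1/2.
Normalize row 2: new (row 2, RHS) = (17/2)/(1/2) = 17.
row 4 ← row 4 − (-1/6)·(new row 2): 7/18 − (-1/6)·17 = 29/9.

29/9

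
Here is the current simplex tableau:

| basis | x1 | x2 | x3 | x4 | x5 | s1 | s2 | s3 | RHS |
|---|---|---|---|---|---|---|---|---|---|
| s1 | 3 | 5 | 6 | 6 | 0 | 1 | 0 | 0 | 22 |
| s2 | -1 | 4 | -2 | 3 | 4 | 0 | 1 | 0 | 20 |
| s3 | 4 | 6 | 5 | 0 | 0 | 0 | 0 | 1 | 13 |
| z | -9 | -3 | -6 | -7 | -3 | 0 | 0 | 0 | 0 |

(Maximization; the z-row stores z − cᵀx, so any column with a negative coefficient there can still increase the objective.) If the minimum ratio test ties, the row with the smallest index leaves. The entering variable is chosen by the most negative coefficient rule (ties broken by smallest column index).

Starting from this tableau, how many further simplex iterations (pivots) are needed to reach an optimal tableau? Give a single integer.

pivot: x1 in, s3 out → z = 117/4
pivot: x4 in, s1 out → z = 1045/24
pivot: x5 in, s2 out → z = 5413/96
No improving column remains; optimal.

3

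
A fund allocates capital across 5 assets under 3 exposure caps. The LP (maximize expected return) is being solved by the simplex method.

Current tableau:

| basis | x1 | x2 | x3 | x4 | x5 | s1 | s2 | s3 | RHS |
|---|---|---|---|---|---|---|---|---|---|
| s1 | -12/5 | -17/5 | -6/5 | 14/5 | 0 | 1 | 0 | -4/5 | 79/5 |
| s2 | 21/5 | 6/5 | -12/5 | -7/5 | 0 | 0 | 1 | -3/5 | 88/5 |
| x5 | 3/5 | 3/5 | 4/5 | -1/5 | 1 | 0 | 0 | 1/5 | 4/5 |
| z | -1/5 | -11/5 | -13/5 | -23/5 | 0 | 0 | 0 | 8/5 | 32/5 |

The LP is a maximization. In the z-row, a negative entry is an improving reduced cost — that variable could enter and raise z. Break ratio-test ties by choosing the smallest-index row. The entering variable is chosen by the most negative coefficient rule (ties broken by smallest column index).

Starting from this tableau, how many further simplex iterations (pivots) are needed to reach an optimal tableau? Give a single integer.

2

pivot: x4 in, s1 out → z = 453/14
pivot: x2 in, x5 out → z = 372/5
No improving column remains; optimal.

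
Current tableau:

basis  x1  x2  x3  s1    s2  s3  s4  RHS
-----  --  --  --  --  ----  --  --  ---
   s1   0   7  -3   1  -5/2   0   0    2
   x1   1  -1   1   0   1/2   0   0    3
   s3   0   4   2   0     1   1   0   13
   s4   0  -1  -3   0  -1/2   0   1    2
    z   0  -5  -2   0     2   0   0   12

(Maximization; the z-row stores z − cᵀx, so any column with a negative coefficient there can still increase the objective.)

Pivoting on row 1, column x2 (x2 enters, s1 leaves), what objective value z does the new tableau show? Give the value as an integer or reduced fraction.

Minimum ratio for x2: 2/7 = 2/7.
z changes by −(z-row coeff of x2)·ratio = −(-5)·(2/7) = 10/7.
New z = 12 + (10/7) = 94/7.

94/7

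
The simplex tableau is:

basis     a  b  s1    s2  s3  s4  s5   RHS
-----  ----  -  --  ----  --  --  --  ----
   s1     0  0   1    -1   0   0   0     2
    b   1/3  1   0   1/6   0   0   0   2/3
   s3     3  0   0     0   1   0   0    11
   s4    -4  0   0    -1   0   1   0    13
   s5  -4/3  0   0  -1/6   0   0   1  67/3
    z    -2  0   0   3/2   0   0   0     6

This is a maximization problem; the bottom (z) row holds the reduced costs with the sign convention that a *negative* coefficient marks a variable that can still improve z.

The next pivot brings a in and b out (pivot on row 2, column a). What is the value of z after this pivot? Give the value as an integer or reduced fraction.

10

Minimum ratio for a: (2/3)/(1/3) = 2.
z changes by −(z-row coeff of a)·ratio = −(-2)·2 = 4.
New z = 6 + 4 = 10.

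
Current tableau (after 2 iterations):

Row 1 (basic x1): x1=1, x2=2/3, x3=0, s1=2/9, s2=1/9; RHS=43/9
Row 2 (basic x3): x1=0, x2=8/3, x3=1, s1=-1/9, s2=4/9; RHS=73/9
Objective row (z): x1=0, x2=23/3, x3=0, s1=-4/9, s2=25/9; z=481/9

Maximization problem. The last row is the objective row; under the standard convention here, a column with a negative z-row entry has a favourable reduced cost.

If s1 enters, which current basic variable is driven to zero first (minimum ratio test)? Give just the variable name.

Ratios: row 1 (x1): (43/9)/(2/9) = 43/2; row 2 (x3): entry -1/9 ≤ 0, skip.
Minimum ratio 43/2 is in the x1 row, so x1 leaves.

x1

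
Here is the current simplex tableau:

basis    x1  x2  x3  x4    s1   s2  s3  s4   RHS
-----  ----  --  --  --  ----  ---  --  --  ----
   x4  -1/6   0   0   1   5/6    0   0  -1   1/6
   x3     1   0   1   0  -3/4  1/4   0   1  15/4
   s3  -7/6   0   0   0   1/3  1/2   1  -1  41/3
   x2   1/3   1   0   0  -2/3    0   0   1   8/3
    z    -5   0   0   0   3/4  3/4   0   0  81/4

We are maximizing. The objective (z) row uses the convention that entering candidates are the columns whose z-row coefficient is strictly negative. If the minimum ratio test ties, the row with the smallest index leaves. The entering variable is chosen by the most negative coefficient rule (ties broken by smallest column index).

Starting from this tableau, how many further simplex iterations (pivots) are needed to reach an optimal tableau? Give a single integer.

2

pivot: x1 in, x3 out → z = 39
pivot: s1 in, x4 out → z = 720/17
No improving column remains; optimal.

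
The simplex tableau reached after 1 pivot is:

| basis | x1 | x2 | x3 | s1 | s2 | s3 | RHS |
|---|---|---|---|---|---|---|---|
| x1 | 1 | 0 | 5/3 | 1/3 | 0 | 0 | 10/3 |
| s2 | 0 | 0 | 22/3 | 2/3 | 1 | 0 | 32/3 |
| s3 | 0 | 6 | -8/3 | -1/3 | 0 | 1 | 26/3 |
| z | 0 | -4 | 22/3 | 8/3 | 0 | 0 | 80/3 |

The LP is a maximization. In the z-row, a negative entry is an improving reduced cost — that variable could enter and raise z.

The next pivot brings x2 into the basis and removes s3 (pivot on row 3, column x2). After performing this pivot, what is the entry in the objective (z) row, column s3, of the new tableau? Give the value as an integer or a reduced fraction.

Pivot element is row 3, column x2: 6.
Normalize row 3: new (row 3, s3) = 1/6 = 1/6.
z-row ← z-row − (-4)·(new row 3): 0 − (-4)·(1/6) = 2/3.

2/3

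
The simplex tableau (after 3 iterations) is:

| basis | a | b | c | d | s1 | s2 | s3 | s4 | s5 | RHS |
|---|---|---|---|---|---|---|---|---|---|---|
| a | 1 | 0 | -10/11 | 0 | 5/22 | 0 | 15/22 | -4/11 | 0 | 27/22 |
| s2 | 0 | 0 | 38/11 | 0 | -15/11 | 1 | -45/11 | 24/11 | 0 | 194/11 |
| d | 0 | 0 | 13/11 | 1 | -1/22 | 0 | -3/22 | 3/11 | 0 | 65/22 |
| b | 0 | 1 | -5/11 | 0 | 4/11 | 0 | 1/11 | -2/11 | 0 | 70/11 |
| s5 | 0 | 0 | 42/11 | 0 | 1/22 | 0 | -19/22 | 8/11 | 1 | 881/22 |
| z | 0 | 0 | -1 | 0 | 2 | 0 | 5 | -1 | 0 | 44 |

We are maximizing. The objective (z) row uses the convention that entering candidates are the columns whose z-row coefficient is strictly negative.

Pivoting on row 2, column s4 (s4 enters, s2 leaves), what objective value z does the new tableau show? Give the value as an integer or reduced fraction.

Minimum ratio for s4: (194/11)/(24/11) = 97/12.
z changes by −(z-row coeff of s4)·ratio = −(-1)·(97/12) = 97/12.
New z = 44 + (97/12) = 625/12.

625/12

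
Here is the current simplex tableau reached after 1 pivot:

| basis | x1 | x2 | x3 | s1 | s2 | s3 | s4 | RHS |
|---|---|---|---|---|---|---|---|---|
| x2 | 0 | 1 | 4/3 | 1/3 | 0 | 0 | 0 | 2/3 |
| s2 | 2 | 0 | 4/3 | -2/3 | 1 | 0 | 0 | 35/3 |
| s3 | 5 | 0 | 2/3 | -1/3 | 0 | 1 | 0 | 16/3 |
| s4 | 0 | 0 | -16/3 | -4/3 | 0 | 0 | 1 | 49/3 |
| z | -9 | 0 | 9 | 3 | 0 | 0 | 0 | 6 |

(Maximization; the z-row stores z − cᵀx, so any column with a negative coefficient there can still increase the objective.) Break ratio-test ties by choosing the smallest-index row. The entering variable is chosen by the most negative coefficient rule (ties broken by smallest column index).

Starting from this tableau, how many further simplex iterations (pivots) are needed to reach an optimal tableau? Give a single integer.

1

pivot: x1 in, s3 out → z = 78/5
No improving column remains; optimal.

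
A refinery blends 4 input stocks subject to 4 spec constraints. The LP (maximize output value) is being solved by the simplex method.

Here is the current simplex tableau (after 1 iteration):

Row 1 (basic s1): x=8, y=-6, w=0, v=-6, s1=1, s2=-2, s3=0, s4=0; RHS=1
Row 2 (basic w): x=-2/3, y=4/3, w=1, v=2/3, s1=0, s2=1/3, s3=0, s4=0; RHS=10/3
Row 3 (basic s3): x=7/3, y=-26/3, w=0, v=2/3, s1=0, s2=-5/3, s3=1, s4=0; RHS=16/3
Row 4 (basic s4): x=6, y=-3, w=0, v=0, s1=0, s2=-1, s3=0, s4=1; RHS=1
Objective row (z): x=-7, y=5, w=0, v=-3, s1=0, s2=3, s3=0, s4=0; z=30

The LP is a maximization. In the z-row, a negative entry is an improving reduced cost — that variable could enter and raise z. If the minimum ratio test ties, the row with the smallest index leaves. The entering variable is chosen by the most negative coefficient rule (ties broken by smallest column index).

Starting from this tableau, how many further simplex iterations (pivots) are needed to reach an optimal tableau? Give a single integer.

pivot: x in, s1 out → z = 247/8
pivot: v in, s4 out → z = 94/3
pivot: s1 in, w out → z = 140/3
No improving column remains; optimal.

3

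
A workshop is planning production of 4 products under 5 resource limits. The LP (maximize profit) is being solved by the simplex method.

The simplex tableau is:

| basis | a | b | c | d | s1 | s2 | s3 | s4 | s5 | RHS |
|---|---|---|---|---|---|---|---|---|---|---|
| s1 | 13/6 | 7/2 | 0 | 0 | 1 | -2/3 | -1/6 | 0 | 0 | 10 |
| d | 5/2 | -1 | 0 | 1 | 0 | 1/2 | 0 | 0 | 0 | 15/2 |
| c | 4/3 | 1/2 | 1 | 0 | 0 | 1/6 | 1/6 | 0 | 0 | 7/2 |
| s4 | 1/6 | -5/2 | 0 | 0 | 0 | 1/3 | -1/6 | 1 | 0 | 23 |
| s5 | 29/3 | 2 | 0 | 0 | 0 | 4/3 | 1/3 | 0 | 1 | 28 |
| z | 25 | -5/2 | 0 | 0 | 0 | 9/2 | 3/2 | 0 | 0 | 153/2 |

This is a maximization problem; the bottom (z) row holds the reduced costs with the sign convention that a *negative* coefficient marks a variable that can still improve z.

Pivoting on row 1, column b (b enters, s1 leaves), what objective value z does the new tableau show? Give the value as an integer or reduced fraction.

Minimum ratio for b: 10/(7/2) = 20/7.
z changes by −(z-row coeff of b)·ratio = −(-5/2)·(20/7) = 50/7.
New z = 153/2 + (50/7) = 1171/14.

1171/14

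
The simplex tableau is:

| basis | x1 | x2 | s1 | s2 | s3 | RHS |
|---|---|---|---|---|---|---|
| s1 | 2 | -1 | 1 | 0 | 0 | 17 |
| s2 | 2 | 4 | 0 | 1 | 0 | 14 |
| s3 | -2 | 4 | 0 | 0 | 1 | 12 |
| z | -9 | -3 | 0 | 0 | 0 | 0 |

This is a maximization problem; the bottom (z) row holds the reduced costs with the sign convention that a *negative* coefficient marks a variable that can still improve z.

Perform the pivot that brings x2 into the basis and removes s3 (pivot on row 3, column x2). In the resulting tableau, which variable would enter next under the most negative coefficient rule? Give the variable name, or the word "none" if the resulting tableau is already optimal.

x1

Pivot element 4. New z-row = old z-row − (-3)·(row 3/4).
Updated z-row coefficients: x1: -21/2, x2: 0, s1: 0, s2: 0, s3: 3/4.
The most negative is -21/2 in column x1, so x1 would enter next.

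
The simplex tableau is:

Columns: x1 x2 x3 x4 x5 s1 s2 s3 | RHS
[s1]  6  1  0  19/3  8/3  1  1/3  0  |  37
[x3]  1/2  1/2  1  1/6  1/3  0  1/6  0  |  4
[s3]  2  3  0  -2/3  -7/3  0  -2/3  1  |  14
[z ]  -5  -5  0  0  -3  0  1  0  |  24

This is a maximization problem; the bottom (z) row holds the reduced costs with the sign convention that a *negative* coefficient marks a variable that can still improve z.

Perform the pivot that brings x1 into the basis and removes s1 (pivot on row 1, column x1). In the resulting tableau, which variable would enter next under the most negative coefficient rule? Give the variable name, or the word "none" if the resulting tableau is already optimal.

x2

Pivot element 6. New z-row = old z-row − (-5)·(row 1/6).
Updated z-row coefficients: x1: 0, x2: -25/6, x3: 0, x4: 95/18, x5: -7/9, s1: 5/6, s2: 23/18, s3: 0.
The most negative is -25/6 in column x2, so x2 would enter next.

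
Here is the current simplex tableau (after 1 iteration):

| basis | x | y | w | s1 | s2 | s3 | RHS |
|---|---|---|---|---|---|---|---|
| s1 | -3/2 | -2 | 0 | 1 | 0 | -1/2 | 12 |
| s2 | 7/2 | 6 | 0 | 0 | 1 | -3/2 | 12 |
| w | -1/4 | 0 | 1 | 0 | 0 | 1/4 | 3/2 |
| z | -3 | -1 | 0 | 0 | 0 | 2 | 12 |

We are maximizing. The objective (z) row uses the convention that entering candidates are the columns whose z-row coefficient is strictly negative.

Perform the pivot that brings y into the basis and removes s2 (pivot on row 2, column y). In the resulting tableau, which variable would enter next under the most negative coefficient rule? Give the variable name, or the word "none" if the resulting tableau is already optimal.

Pivot element 6. New z-row = old z-row − (-1)·(row 2/6).
Updated z-row coefficients: x: -29/12, y: 0, w: 0, s1: 0, s2: 1/6, s3: 7/4.
The most negative is -29/12 in column x, so x would enter next.

x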